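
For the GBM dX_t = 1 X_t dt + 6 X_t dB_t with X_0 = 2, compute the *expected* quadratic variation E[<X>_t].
E[<X>_t] = 72*exp(38*t)/19 - 72/19

<X>_t = int_0^t (6 * X_s)^2 ds. Taking expectation inside the integral: E[<X>_t] = 6^2 * int_0^t E[X_s^2] ds. For GBM, E[X_s^2] = x_0^2 * exp((2 mu + sigma^2) s). Integrating:
  E[<X>_t] = 6^2 * 2^2 * (exp((2*1 + 6^2) t) - 1) / (2*1 + 6^2)
           = 6^2 * 2^2 * (exp(38 t) - 1) / 38 = 72*exp(38*t)/19 - 72/19.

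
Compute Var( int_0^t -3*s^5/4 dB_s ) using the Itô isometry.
Var = 9*t^11/176

The Itô integral of a deterministic integrand f(s) has mean 0 because each increment f(s) * (B_{s+ds} - B_s) has mean 0. By the Itô isometry:
  Var( int_0^t f(s) dB_s ) = E[ (int_0^t f(s) dB_s)^2 ] = int_0^t f(s)^2 ds.
Here f(s) = -3*s^5/4, so f(s)^2 = 9*s^10/16. Integrate:
  int_0^t (9*s^10/16) ds = 9*t^11/176.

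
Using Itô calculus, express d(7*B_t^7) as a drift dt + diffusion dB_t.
d(7*B_t^7) = (147*B_t^5) dt + (49*B_t^6) dB_t

Itô's formula for f(B_t) gives d f(B_t) = f'(B_t) dB_t + (1/2) f''(B_t) dt. Compute derivatives of f(x) = 7*x^7:
  f'(x)  = 49*x^6
  f''(x) = 294*x^5
Substitute x = B_t and multiply the f'' term by 1/2:
  drift     = (1/2) * (294*x^5) evaluated at B_t = 147*B_t^5
  diffusion = (49*x^6) evaluated at B_t = 49*B_t^6
Therefore d(7*B_t^7) = (147*B_t^5) dt + (49*B_t^6) dB_t.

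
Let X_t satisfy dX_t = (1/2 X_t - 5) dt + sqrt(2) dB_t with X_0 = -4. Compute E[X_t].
E[X_t] = 10 - 14*exp(t/2)

Taking expectations and using E[dB_t] = 0, the mean m(t) = E[X_t] satisfies the ODE m'(t) = a m(t) + b with m(0) = x_0. With a = 1/2, b = -5, x_0 = -4, the solution is
  m(t) = x_0 * exp(a t) + (b/a) * (exp(a t) - 1)
       = (-4) * exp((1/2) t) + ((-5)/(1/2)) * (exp((1/2) t) - 1)
       = 10 - 14*exp(t/2).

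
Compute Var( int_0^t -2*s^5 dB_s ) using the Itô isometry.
Var = 4*t^11/11

The Itô integral of a deterministic integrand f(s) has mean 0 because each increment f(s) * (B_{s+ds} - B_s) has mean 0. By the Itô isometry:
  Var( int_0^t f(s) dB_s ) = E[ (int_0^t f(s) dB_s)^2 ] = int_0^t f(s)^2 ds.
Here f(s) = -2*s^5, so f(s)^2 = 4*s^10. Integrate:
  int_0^t (4*s^10) ds = 4*t^11/11.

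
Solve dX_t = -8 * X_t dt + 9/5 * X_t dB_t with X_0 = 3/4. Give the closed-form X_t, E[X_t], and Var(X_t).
X_t = 3/4 * exp((-481/50) t + (9/5) B_t); E[X_t] = 3*exp(-8*t)/4; Var(X_t) = (9*exp(81*t/25) - 9)*exp(-16*t)/16

For GBM dX = mu X dt + sigma X dB with X_0 = x_0, apply Itô to Y = log X: dY = (mu - sigma^2/2) dt + sigma dB, so Y_t = log(x_0) + (mu - sigma^2/2) t + sigma B_t and hence X_t = x_0 * exp((mu - sigma^2/2) t + sigma B_t).
With mu = -8, sigma = 9/5, x_0 = 3/4, this gives:
  X_t = 3/4 * exp((-481/50) * t + (9/5) * B_t).
Since sigma*B_t ~ Normal(0, sigma^2 t), E[exp(sigma*B_t)] = exp(sigma^2 t / 2); so E[X_t] = x_0 * exp((mu - sigma^2/2) t) * exp(sigma^2 t / 2) = x_0 * exp(mu t) = 3*exp(-8*t)/4.
Var(X_t) = E[X_t^2] - (E[X_t])^2 = x_0^2 * exp(2 mu t) * (exp(sigma^2 t) - 1) = (9*exp(81*t/25) - 9)*exp(-16*t)/16.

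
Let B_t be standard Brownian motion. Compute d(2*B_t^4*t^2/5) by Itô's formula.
d(2*B_t^4*t^2/5) = (4*B_t^2*t*(B_t^2 + 3*t)/5) dt + (8*B_t^3*t^2/5) dB_t

Itô's formula for f(t, x): d f(t, B_t) = (f_t + (1/2) f_xx) dt + f_x dB_t. Compute partials of f(t, x) = 2*t^2*x^4/5:
  f_t(t,x)  = 4*t*x^4/5
  f_x(t,x)  = 8*t^2*x^3/5
  f_xx(t,x) = 24*t^2*x^2/5
Assemble drift = f_t + (1/2) f_xx = 4*t*x^2*(3*t + x^2)/5 and diffusion = f_x = 8*t^2*x^3/5. Substituting x = B_t:
  d(2*B_t^4*t^2/5) = (4*B_t^2*t*(B_t^2 + 3*t)/5) dt + (8*B_t^3*t^2/5) dB_t.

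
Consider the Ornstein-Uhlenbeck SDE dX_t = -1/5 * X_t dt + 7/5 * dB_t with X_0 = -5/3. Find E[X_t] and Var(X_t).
E[X_t] = -5*exp(-t/5)/3; Var(X_t) = 49/10 - 49*exp(-2*t/5)/10

The OU SDE dX = -theta X dt + sigma dB admits the integrating factor exp(theta t): d(exp(theta t) X_t) = sigma exp(theta t) dB_t. Integrating from 0 to t:
  X_t = x_0 * exp(-theta t) + sigma * int_0^t exp(-theta (t-s)) dB_s.
The Itô integral has mean 0 and (by the Itô isometry) variance sigma^2 * int_0^t exp(-2 theta (t - s)) ds = sigma^2 * (1 - exp(-2 theta t)) / (2 theta).
With theta = 1/5, sigma = 7/5, x_0 = -5/3:
  E[X_t] = -5/3 * exp(-1/5 t) = -5*exp(-t/5)/3
  Var(X_t) = (7/5)^2 * (1 - exp(-2*1/5 t)) / (2 * 1/5) = 49/10 - 49*exp(-2*t/5)/10.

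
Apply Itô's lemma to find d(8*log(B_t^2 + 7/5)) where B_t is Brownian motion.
d(8*log(B_t^2 + 7/5)) = (40*(7 - 5*B_t^2)/(5*B_t^2 + 7)^2) dt + (80*B_t/(5*B_t^2 + 7)) dB_t

Itô's formula for f(B_t) gives d f(B_t) = f'(B_t) dB_t + (1/2) f''(B_t) dt. Compute derivatives of f(x) = 8*log(x^2 + 7/5):
  f'(x)  = 80*x/(5*x^2 + 7)
  f''(x) = 80*(7 - 5*x^2)/(5*x^2 + 7)^2
Substitute x = B_t and multiply the f'' term by 1/2:
  drift     = (1/2) * (80*(7 - 5*x^2)/(5*x^2 + 7)^2) evaluated at B_t = 40*(7 - 5*B_t^2)/(5*B_t^2 + 7)^2
  diffusion = (80*x/(5*x^2 + 7)) evaluated at B_t = 80*B_t/(5*B_t^2 + 7)
Therefore d(8*log(B_t^2 + 7/5)) = (40*(7 - 5*B_t^2)/(5*B_t^2 + 7)^2) dt + (80*B_t/(5*B_t^2 + 7)) dB_t.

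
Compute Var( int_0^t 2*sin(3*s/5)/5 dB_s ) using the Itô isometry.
Var = 2*t/25 - sin(6*t/5)/15

The Itô integral of a deterministic integrand f(s) has mean 0 because each increment f(s) * (B_{s+ds} - B_s) has mean 0. By the Itô isometry:
  Var( int_0^t f(s) dB_s ) = E[ (int_0^t f(s) dB_s)^2 ] = int_0^t f(s)^2 ds.
Here f(s) = 2*sin(3*s/5)/5, so f(s)^2 = 4*sin(3*s/5)^2/25. Integrate:
  int_0^t (4*sin(3*s/5)^2/25) ds = 2*t/25 - sin(6*t/5)/15.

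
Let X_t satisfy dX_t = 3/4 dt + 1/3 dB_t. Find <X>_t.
<X>_t = t/9

For an Itô process dX_t = a(t) dt + b(t) dB_t, the quadratic variation is <X>_t = int_0^t b(s)^2 ds (the drift term does not contribute). Here b(s) = 1/3, so
  b(s)^2 = 1/9.
Integrating from 0 to t:
  <X>_t = int_0^t (1/9) ds = t/9.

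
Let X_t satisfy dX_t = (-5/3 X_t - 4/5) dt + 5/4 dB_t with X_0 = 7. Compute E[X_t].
E[X_t] = -12/25 + 187*exp(-5*t/3)/25

Taking expectations and using E[dB_t] = 0, the mean m(t) = E[X_t] satisfies the ODE m'(t) = a m(t) + b with m(0) = x_0. With a = -5/3, b = -4/5, x_0 = 7, the solution is
  m(t) = x_0 * exp(a t) + (b/a) * (exp(a t) - 1)
       = 7 * exp((-5/3) t) + ((-4/5)/(-5/3)) * (exp((-5/3) t) - 1)
       = -12/25 + 187*exp(-5*t/3)/25.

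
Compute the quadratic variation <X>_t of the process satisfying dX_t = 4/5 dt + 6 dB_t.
<X>_t = 36*t

For an Itô process dX_t = a(t) dt + b(t) dB_t, the quadratic variation is <X>_t = int_0^t b(s)^2 ds (the drift term does not contribute). Here b(s) = 6, so
  b(s)^2 = 36.
Integrating from 0 to t:
  <X>_t = int_0^t (36) ds = 36*t.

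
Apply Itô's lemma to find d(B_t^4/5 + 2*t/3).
d(B_t^4/5 + 2*t/3) = (6*B_t^2/5 + 2/3) dt + (4*B_t^3/5) dB_t

Itô's formula for f(t, x): d f(t, B_t) = (f_t + (1/2) f_xx) dt + f_x dB_t. Compute partials of f(t, x) = 2*t/3 + x^4/5:
  f_t(t,x)  = 2/3
  f_x(t,x)  = 4*x^3/5
  f_xx(t,x) = 12*x^2/5
Assemble drift = f_t + (1/2) f_xx = 6*x^2/5 + 2/3 and diffusion = f_x = 4*x^3/5. Substituting x = B_t:
  d(B_t^4/5 + 2*t/3) = (6*B_t^2/5 + 2/3) dt + (4*B_t^3/5) dB_t.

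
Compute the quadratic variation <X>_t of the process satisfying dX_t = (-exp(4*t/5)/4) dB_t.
<X>_t = 5*exp(8*t/5)/128 - 5/128

For an Itô process dX_t = a(t) dt + b(t) dB_t, the quadratic variation is <X>_t = int_0^t b(s)^2 ds (the drift term does not contribute). Here b(s) = -exp(4*s/5)/4, so
  b(s)^2 = exp(8*s/5)/16.
Integrating from 0 to t:
  <X>_t = int_0^t (exp(8*s/5)/16) ds = 5*exp(8*t/5)/128 - 5/128.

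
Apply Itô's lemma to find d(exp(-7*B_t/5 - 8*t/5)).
d(exp(-7*B_t/5 - 8*t/5)) = (-31*exp(-7*B_t/5 - 8*t/5)/50) dt + (-7*exp(-7*B_t/5 - 8*t/5)/5) dB_t

Itô's formula for f(t, x): d f(t, B_t) = (f_t + (1/2) f_xx) dt + f_x dB_t. Compute partials of f(t, x) = exp(-8*t/5 - 7*x/5):
  f_t(t,x)  = -8*exp(-8*t/5 - 7*x/5)/5
  f_x(t,x)  = -7*exp(-8*t/5 - 7*x/5)/5
  f_xx(t,x) = 49*exp(-8*t/5 - 7*x/5)/25
Assemble drift = f_t + (1/2) f_xx = -31*exp(-8*t/5 - 7*x/5)/50 and diffusion = f_x = -7*exp(-8*t/5 - 7*x/5)/5. Substituting x = B_t:
  d(exp(-7*B_t/5 - 8*t/5)) = (-31*exp(-7*B_t/5 - 8*t/5)/50) dt + (-7*exp(-7*B_t/5 - 8*t/5)/5) dB_t.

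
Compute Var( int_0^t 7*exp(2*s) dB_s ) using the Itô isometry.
Var = 49*exp(4*t)/4 - 49/4

The Itô integral of a deterministic integrand f(s) has mean 0 because each increment f(s) * (B_{s+ds} - B_s) has mean 0. By the Itô isometry:
  Var( int_0^t f(s) dB_s ) = E[ (int_0^t f(s) dB_s)^2 ] = int_0^t f(s)^2 ds.
Here f(s) = 7*exp(2*s), so f(s)^2 = 49*exp(4*s). Integrate:
  int_0^t (49*exp(4*s)) ds = 49*exp(4*t)/4 - 49/4.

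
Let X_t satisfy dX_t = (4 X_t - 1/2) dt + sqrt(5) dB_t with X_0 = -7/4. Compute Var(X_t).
Var(X_t) = 5*exp(8*t)/8 - 5/8

The variance V(t) = Var(X_t) satisfies V'(t) = 2 a V(t) + c^2 with V(0) = 0 (drift coefficient is linear in X, diffusion is constant). With a = 4, c = sqrt(5), the solution is
  V(t) = (c^2 / (2 a)) * (exp(2 a t) - 1)
       = (sqrt(5)^2 / (2*4)) * (exp(8 t) - 1)
       = 5*exp(8*t)/8 - 5/8.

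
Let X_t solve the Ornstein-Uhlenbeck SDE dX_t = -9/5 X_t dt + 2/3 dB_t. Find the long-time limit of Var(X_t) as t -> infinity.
lim Var(X_t) = 10/81

The OU SDE dX = -theta X dt + sigma dB admits the integrating factor exp(theta t): d(exp(theta t) X_t) = sigma exp(theta t) dB_t. Integrating from 0 to t gives X_t = x_0 * exp(-theta t) + sigma * int_0^t exp(-theta (t-s)) dB_s for any initial x_0. The Itô integral has variance (by the Itô isometry) sigma^2 * int_0^t exp(-2 theta (t - s)) ds = sigma^2 * (1 - exp(-2 theta t)) / (2 theta), independent of x_0.
With theta = 9/5, sigma = 2/3:
  Var(X_t) = (2/3)^2 * (1 - exp(-2*9/5 t)) / (2 * 9/5) = 10/81 - 10*exp(-18*t/5)/81.
As t -> infinity, exp(-2*9/5 t) -> 0, so the stationary variance is sigma^2 / (2 theta) = 10/81.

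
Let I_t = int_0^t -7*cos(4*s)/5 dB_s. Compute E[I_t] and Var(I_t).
E[I_t] = 0; Var(I_t) = 49*t/50 + 49*sin(4*t)*cos(4*t)/200

The Itô integral of a deterministic integrand f(s) has mean 0 because each increment f(s) * (B_{s+ds} - B_s) has mean 0. By the Itô isometry:
  Var( int_0^t f(s) dB_s ) = E[ (int_0^t f(s) dB_s)^2 ] = int_0^t f(s)^2 ds.
Here f(s) = -7*cos(4*s)/5, so f(s)^2 = 49*cos(4*s)^2/25. Integrate:
  int_0^t (49*cos(4*s)^2/25) ds = 49*t/50 + 49*sin(4*t)*cos(4*t)/200.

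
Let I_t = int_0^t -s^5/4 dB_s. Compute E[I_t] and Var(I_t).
E[I_t] = 0; Var(I_t) = t^11/176

The Itô integral of a deterministic integrand f(s) has mean 0 because each increment f(s) * (B_{s+ds} - B_s) has mean 0. By the Itô isometry:
  Var( int_0^t f(s) dB_s ) = E[ (int_0^t f(s) dB_s)^2 ] = int_0^t f(s)^2 ds.
Here f(s) = -s^5/4, so f(s)^2 = s^10/16. Integrate:
  int_0^t (s^10/16) ds = t^11/176.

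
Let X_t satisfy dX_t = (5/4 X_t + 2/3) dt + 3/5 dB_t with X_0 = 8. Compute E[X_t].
E[X_t] = 128*exp(5*t/4)/15 - 8/15

Taking expectations and using E[dB_t] = 0, the mean m(t) = E[X_t] satisfies the ODE m'(t) = a m(t) + b with m(0) = x_0. With a = 5/4, b = 2/3, x_0 = 8, the solution is
  m(t) = x_0 * exp(a t) + (b/a) * (exp(a t) - 1)
       = 8 * exp((5/4) t) + ((2/3)/(5/4)) * (exp((5/4) t) - 1)
       = 128*exp(5*t/4)/15 - 8/15.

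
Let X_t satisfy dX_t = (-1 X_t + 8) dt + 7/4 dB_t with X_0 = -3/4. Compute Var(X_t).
Var(X_t) = 49/32 - 49*exp(-2*t)/32

The variance V(t) = Var(X_t) satisfies V'(t) = 2 a V(t) + c^2 with V(0) = 0 (drift coefficient is linear in X, diffusion is constant). With a = -1, c = 7/4, the solution is
  V(t) = (c^2 / (2 a)) * (exp(2 a t) - 1)
       = ((7/4)^2 / (2*(-1))) * (exp((-2) t) - 1)
       = 49/32 - 49*exp(-2*t)/32.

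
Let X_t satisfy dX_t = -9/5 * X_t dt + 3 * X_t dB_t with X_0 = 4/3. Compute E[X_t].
E[X_t] = 4*exp(-9*t/5)/3

For GBM dX = mu X dt + sigma X dB with X_0 = x_0, apply Itô to Y = log X: dY = (mu - sigma^2/2) dt + sigma dB, so Y_t = log(x_0) + (mu - sigma^2/2) t + sigma B_t and hence X_t = x_0 * exp((mu - sigma^2/2) t + sigma B_t).
With mu = -9/5, sigma = 3, x_0 = 4/3, this gives:
  X_t = 4/3 * exp((-63/10) * t + (3) * B_t).
Since sigma*B_t ~ Normal(0, sigma^2 t), E[exp(sigma*B_t)] = exp(sigma^2 t / 2); so E[X_t] = x_0 * exp((mu - sigma^2/2) t) * exp(sigma^2 t / 2) = x_0 * exp(mu t) = 4*exp(-9*t/5)/3.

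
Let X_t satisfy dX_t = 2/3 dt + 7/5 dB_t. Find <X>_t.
<X>_t = 49*t/25

For an Itô process dX_t = a(t) dt + b(t) dB_t, the quadratic variation is <X>_t = int_0^t b(s)^2 ds (the drift term does not contribute). Here b(s) = 7/5, so
  b(s)^2 = 49/25.
Integrating from 0 to t:
  <X>_t = int_0^t (49/25) ds = 49*t/25.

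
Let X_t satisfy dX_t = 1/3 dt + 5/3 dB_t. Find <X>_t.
<X>_t = 25*t/9

For an Itô process dX_t = a(t) dt + b(t) dB_t, the quadratic variation is <X>_t = int_0^t b(s)^2 ds (the drift term does not contribute). Here b(s) = 5/3, so
  b(s)^2 = 25/9.
Integrating from 0 to t:
  <X>_t = int_0^t (25/9) ds = 25*t/9.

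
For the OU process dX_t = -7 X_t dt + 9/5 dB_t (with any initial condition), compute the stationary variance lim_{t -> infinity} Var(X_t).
lim Var(X_t) = 81/350

The OU SDE dX = -theta X dt + sigma dB admits the integrating factor exp(theta t): d(exp(theta t) X_t) = sigma exp(theta t) dB_t. Integrating from 0 to t gives X_t = x_0 * exp(-theta t) + sigma * int_0^t exp(-theta (t-s)) dB_s for any initial x_0. The Itô integral has variance (by the Itô isometry) sigma^2 * int_0^t exp(-2 theta (t - s)) ds = sigma^2 * (1 - exp(-2 theta t)) / (2 theta), independent of x_0.
With theta = 7, sigma = 9/5:
  Var(X_t) = (9/5)^2 * (1 - exp(-2*7 t)) / (2 * 7) = 81/350 - 81*exp(-14*t)/350.
As t -> infinity, exp(-2*7 t) -> 0, so the stationary variance is sigma^2 / (2 theta) = 81/350.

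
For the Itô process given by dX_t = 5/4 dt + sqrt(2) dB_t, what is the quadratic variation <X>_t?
<X>_t = 2*t

For an Itô process dX_t = a(t) dt + b(t) dB_t, the quadratic variation is <X>_t = int_0^t b(s)^2 ds (the drift term does not contribute). Here b(s) = sqrt(2), so
  b(s)^2 = 2.
Integrating from 0 to t:
  <X>_t = int_0^t (2) ds = 2*t.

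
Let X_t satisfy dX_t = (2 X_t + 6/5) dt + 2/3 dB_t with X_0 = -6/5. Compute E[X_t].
E[X_t] = -3*exp(2*t)/5 - 3/5

Taking expectations and using E[dB_t] = 0, the mean m(t) = E[X_t] satisfies the ODE m'(t) = a m(t) + b with m(0) = x_0. With a = 2, b = 6/5, x_0 = -6/5, the solution is
  m(t) = x_0 * exp(a t) + (b/a) * (exp(a t) - 1)
       = (-6/5) * exp(2 t) + ((6/5)/2) * (exp(2 t) - 1)
       = -3*exp(2*t)/5 - 3/5.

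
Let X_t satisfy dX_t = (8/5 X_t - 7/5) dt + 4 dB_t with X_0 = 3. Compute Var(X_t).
Var(X_t) = 5*exp(16*t/5) - 5

The variance V(t) = Var(X_t) satisfies V'(t) = 2 a V(t) + c^2 with V(0) = 0 (drift coefficient is linear in X, diffusion is constant). With a = 8/5, c = 4, the solution is
  V(t) = (c^2 / (2 a)) * (exp(2 a t) - 1)
       = (4^2 / (2*(8/5))) * (exp((16/5) t) - 1)
       = 5*exp(16*t/5) - 5.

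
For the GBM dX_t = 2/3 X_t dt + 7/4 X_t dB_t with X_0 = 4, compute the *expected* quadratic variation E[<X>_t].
E[<X>_t] = 2352*exp(211*t/48)/211 - 2352/211

<X>_t = int_0^t ((7/4) * X_s)^2 ds. Taking expectation inside the integral: E[<X>_t] = (7/4)^2 * int_0^t E[X_s^2] ds. For GBM, E[X_s^2] = x_0^2 * exp((2 mu + sigma^2) s). Integrating:
  E[<X>_t] = (7/4)^2 * 4^2 * (exp((2*(2/3) + (7/4)^2) t) - 1) / (2*(2/3) + (7/4)^2)
           = (7/4)^2 * 4^2 * (exp((211/48) t) - 1) / (211/48) = 2352*exp(211*t/48)/211 - 2352/211.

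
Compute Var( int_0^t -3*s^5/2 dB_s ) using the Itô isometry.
Var = 9*t^11/44

The Itô integral of a deterministic integrand f(s) has mean 0 because each increment f(s) * (B_{s+ds} - B_s) has mean 0. By the Itô isometry:
  Var( int_0^t f(s) dB_s ) = E[ (int_0^t f(s) dB_s)^2 ] = int_0^t f(s)^2 ds.
Here f(s) = -3*s^5/2, so f(s)^2 = 9*s^10/4. Integrate:
  int_0^t (9*s^10/4) ds = 9*t^11/44.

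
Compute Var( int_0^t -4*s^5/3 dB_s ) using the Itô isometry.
Var = 16*t^11/99

The Itô integral of a deterministic integrand f(s) has mean 0 because each increment f(s) * (B_{s+ds} - B_s) has mean 0. By the Itô isometry:
  Var( int_0^t f(s) dB_s ) = E[ (int_0^t f(s) dB_s)^2 ] = int_0^t f(s)^2 ds.
Here f(s) = -4*s^5/3, so f(s)^2 = 16*s^10/9. Integrate:
  int_0^t (16*s^10/9) ds = 16*t^11/99.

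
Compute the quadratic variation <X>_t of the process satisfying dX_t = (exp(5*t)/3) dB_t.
<X>_t = exp(10*t)/90 - 1/90

For an Itô process dX_t = a(t) dt + b(t) dB_t, the quadratic variation is <X>_t = int_0^t b(s)^2 ds (the drift term does not contribute). Here b(s) = exp(5*s)/3, so
  b(s)^2 = exp(10*s)/9.
Integrating from 0 to t:
  <X>_t = int_0^t (exp(10*s)/9) ds = exp(10*t)/90 - 1/90.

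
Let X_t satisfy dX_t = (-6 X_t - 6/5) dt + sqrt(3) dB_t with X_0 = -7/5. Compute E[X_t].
E[X_t] = -1/5 - 6*exp(-6*t)/5

Taking expectations and using E[dB_t] = 0, the mean m(t) = E[X_t] satisfies the ODE m'(t) = a m(t) + b with m(0) = x_0. With a = -6, b = -6/5, x_0 = -7/5, the solution is
  m(t) = x_0 * exp(a t) + (b/a) * (exp(a t) - 1)
       = (-7/5) * exp((-6) t) + ((-6/5)/(-6)) * (exp((-6) t) - 1)
       = -1/5 - 6*exp(-6*t)/5.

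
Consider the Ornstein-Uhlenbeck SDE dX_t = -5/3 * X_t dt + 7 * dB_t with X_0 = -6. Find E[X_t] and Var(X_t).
E[X_t] = -6*exp(-5*t/3); Var(X_t) = 147/10 - 147*exp(-10*t/3)/10

The OU SDE dX = -theta X dt + sigma dB admits the integrating factor exp(theta t): d(exp(theta t) X_t) = sigma exp(theta t) dB_t. Integrating from 0 to t:
  X_t = x_0 * exp(-theta t) + sigma * int_0^t exp(-theta (t-s)) dB_s.
The Itô integral has mean 0 and (by the Itô isometry) variance sigma^2 * int_0^t exp(-2 theta (t - s)) ds = sigma^2 * (1 - exp(-2 theta t)) / (2 theta).
With theta = 5/3, sigma = 7, x_0 = -6:
  E[X_t] = -6 * exp(-5/3 t) = -6*exp(-5*t/3)
  Var(X_t) = (7)^2 * (1 - exp(-2*5/3 t)) / (2 * 5/3) = 147/10 - 147*exp(-10*t/3)/10.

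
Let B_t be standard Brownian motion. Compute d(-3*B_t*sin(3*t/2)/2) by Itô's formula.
d(-3*B_t*sin(3*t/2)/2) = (-9*B_t*cos(3*t/2)/4) dt + (-3*sin(3*t/2)/2) dB_t

Itô's formula for f(t, x): d f(t, B_t) = (f_t + (1/2) f_xx) dt + f_x dB_t. Compute partials of f(t, x) = -3*x*sin(3*t/2)/2:
  f_t(t,x)  = -9*x*cos(3*t/2)/4
  f_x(t,x)  = -3*sin(3*t/2)/2
  f_xx(t,x) = 0
Assemble drift = f_t + (1/2) f_xx = -9*x*cos(3*t/2)/4 and diffusion = f_x = -3*sin(3*t/2)/2. Substituting x = B_t:
  d(-3*B_t*sin(3*t/2)/2) = (-9*B_t*cos(3*t/2)/4) dt + (-3*sin(3*t/2)/2) dB_t.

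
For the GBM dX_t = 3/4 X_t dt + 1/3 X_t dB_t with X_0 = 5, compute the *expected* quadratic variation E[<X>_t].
E[<X>_t] = 50*exp(29*t/18)/29 - 50/29

<X>_t = int_0^t ((1/3) * X_s)^2 ds. Taking expectation inside the integral: E[<X>_t] = (1/3)^2 * int_0^t E[X_s^2] ds. For GBM, E[X_s^2] = x_0^2 * exp((2 mu + sigma^2) s). Integrating:
  E[<X>_t] = (1/3)^2 * 5^2 * (exp((2*(3/4) + (1/3)^2) t) - 1) / (2*(3/4) + (1/3)^2)
           = (1/3)^2 * 5^2 * (exp((29/18) t) - 1) / (29/18) = 50*exp(29*t/18)/29 - 50/29.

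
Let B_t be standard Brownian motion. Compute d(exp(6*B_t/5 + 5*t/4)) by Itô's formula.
d(exp(6*B_t/5 + 5*t/4)) = (197*exp(6*B_t/5 + 5*t/4)/100) dt + (6*exp(6*B_t/5 + 5*t/4)/5) dB_t

Itô's formula for f(t, x): d f(t, B_t) = (f_t + (1/2) f_xx) dt + f_x dB_t. Compute partials of f(t, x) = exp(5*t/4 + 6*x/5):
  f_t(t,x)  = 5*exp(5*t/4 + 6*x/5)/4
  f_x(t,x)  = 6*exp(5*t/4 + 6*x/5)/5
  f_xx(t,x) = 36*exp(5*t/4 + 6*x/5)/25
Assemble drift = f_t + (1/2) f_xx = 197*exp(5*t/4 + 6*x/5)/100 and diffusion = f_x = 6*exp(5*t/4 + 6*x/5)/5. Substituting x = B_t:
  d(exp(6*B_t/5 + 5*t/4)) = (197*exp(6*B_t/5 + 5*t/4)/100) dt + (6*exp(6*B_t/5 + 5*t/4)/5) dB_t.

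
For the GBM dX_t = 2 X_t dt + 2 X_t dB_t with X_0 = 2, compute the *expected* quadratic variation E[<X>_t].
E[<X>_t] = 2*exp(8*t) - 2

<X>_t = int_0^t (2 * X_s)^2 ds. Taking expectation inside the integral: E[<X>_t] = 2^2 * int_0^t E[X_s^2] ds. For GBM, E[X_s^2] = x_0^2 * exp((2 mu + sigma^2) s). Integrating:
  E[<X>_t] = 2^2 * 2^2 * (exp((2*2 + 2^2) t) - 1) / (2*2 + 2^2)
           = 2^2 * 2^2 * (exp(8 t) - 1) / 8 = 2*exp(8*t) - 2.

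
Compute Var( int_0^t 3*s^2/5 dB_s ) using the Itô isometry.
Var = 9*t^5/125

The Itô integral of a deterministic integrand f(s) has mean 0 because each increment f(s) * (B_{s+ds} - B_s) has mean 0. By the Itô isometry:
  Var( int_0^t f(s) dB_s ) = E[ (int_0^t f(s) dB_s)^2 ] = int_0^t f(s)^2 ds.
Here f(s) = 3*s^2/5, so f(s)^2 = 9*s^4/25. Integrate:
  int_0^t (9*s^4/25) ds = 9*t^5/125.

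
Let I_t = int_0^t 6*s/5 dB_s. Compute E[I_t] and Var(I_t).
E[I_t] = 0; Var(I_t) = 12*t^3/25

The Itô integral of a deterministic integrand f(s) has mean 0 because each increment f(s) * (B_{s+ds} - B_s) has mean 0. By the Itô isometry:
  Var( int_0^t f(s) dB_s ) = E[ (int_0^t f(s) dB_s)^2 ] = int_0^t f(s)^2 ds.
Here f(s) = 6*s/5, so f(s)^2 = 36*s^2/25. Integrate:
  int_0^t (36*s^2/25) ds = 12*t^3/25.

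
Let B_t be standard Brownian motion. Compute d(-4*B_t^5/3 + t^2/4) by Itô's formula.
d(-4*B_t^5/3 + t^2/4) = (-40*B_t^3/3 + t/2) dt + (-20*B_t^4/3) dB_t

Itô's formula for f(t, x): d f(t, B_t) = (f_t + (1/2) f_xx) dt + f_x dB_t. Compute partials of f(t, x) = t^2/4 - 4*x^5/3:
  f_t(t,x)  = t/2
  f_x(t,x)  = -20*x^4/3
  f_xx(t,x) = -80*x^3/3
Assemble drift = f_t + (1/2) f_xx = t/2 - 40*x^3/3 and diffusion = f_x = -20*x^4/3. Substituting x = B_t:
  d(-4*B_t^5/3 + t^2/4) = (-40*B_t^3/3 + t/2) dt + (-20*B_t^4/3) dB_t.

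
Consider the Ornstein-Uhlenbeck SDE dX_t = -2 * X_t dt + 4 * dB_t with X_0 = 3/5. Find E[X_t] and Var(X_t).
E[X_t] = 3*exp(-2*t)/5; Var(X_t) = 4 - 4*exp(-4*t)

The OU SDE dX = -theta X dt + sigma dB admits the integrating factor exp(theta t): d(exp(theta t) X_t) = sigma exp(theta t) dB_t. Integrating from 0 to t:
  X_t = x_0 * exp(-theta t) + sigma * int_0^t exp(-theta (t-s)) dB_s.
The Itô integral has mean 0 and (by the Itô isometry) variance sigma^2 * int_0^t exp(-2 theta (t - s)) ds = sigma^2 * (1 - exp(-2 theta t)) / (2 theta).
With theta = 2, sigma = 4, x_0 = 3/5:
  E[X_t] = 3/5 * exp(-2 t) = 3*exp(-2*t)/5
  Var(X_t) = (4)^2 * (1 - exp(-2*2 t)) / (2 * 2) = 4 - 4*exp(-4*t).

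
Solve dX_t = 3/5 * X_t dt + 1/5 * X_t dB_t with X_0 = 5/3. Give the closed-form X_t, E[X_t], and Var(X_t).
X_t = 5/3 * exp((29/50) t + (1/5) B_t); E[X_t] = 5*exp(3*t/5)/3; Var(X_t) = 25*(exp(t/25) - 1)*exp(6*t/5)/9

For GBM dX = mu X dt + sigma X dB with X_0 = x_0, apply Itô to Y = log X: dY = (mu - sigma^2/2) dt + sigma dB, so Y_t = log(x_0) + (mu - sigma^2/2) t + sigma B_t and hence X_t = x_0 * exp((mu - sigma^2/2) t + sigma B_t).
With mu = 3/5, sigma = 1/5, x_0 = 5/3, this gives:
  X_t = 5/3 * exp((29/50) * t + (1/5) * B_t).
Since sigma*B_t ~ Normal(0, sigma^2 t), E[exp(sigma*B_t)] = exp(sigma^2 t / 2); so E[X_t] = x_0 * exp((mu - sigma^2/2) t) * exp(sigma^2 t / 2) = x_0 * exp(mu t) = 5*exp(3*t/5)/3.
Var(X_t) = E[X_t^2] - (E[X_t])^2 = x_0^2 * exp(2 mu t) * (exp(sigma^2 t) - 1) = 25*(exp(t/25) - 1)*exp(6*t/5)/9.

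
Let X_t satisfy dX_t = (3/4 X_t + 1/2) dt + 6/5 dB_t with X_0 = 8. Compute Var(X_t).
Var(X_t) = 24*exp(3*t/2)/25 - 24/25

The variance V(t) = Var(X_t) satisfies V'(t) = 2 a V(t) + c^2 with V(0) = 0 (drift coefficient is linear in X, diffusion is constant). With a = 3/4, c = 6/5, the solution is
  V(t) = (c^2 / (2 a)) * (exp(2 a t) - 1)
       = ((6/5)^2 / (2*(3/4))) * (exp((3/2) t) - 1)
       = 24*exp(3*t/2)/25 - 24/25.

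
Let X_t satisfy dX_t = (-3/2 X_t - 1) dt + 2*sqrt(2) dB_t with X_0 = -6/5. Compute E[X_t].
E[X_t] = -2/3 - 8*exp(-3*t/2)/15

Taking expectations and using E[dB_t] = 0, the mean m(t) = E[X_t] satisfies the ODE m'(t) = a m(t) + b with m(0) = x_0. With a = -3/2, b = -1, x_0 = -6/5, the solution is
  m(t) = x_0 * exp(a t) + (b/a) * (exp(a t) - 1)
       = (-6/5) * exp((-3/2) t) + ((-1)/(-3/2)) * (exp((-3/2) t) - 1)
       = -2/3 - 8*exp(-3*t/2)/15.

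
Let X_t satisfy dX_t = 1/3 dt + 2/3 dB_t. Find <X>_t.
<X>_t = 4*t/9

For an Itô process dX_t = a(t) dt + b(t) dB_t, the quadratic variation is <X>_t = int_0^t b(s)^2 ds (the drift term does not contribute). Here b(s) = 2/3, so
  b(s)^2 = 4/9.
Integrating from 0 to t:
  <X>_t = int_0^t (4/9) ds = 4*t/9.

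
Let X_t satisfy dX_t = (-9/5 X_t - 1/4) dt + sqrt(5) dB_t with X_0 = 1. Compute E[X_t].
E[X_t] = -5/36 + 41*exp(-9*t/5)/36

Taking expectations and using E[dB_t] = 0, the mean m(t) = E[X_t] satisfies the ODE m'(t) = a m(t) + b with m(0) = x_0. With a = -9/5, b = -1/4, x_0 = 1, the solution is
  m(t) = x_0 * exp(a t) + (b/a) * (exp(a t) - 1)
       = 1 * exp((-9/5) t) + ((-1/4)/(-9/5)) * (exp((-9/5) t) - 1)
       = -5/36 + 41*exp(-9*t/5)/36.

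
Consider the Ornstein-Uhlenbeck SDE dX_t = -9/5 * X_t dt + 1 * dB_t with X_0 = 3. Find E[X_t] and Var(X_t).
E[X_t] = 3*exp(-9*t/5); Var(X_t) = 5/18 - 5*exp(-18*t/5)/18

The OU SDE dX = -theta X dt + sigma dB admits the integrating factor exp(theta t): d(exp(theta t) X_t) = sigma exp(theta t) dB_t. Integrating from 0 to t:
  X_t = x_0 * exp(-theta t) + sigma * int_0^t exp(-theta (t-s)) dB_s.
The Itô integral has mean 0 and (by the Itô isometry) variance sigma^2 * int_0^t exp(-2 theta (t - s)) ds = sigma^2 * (1 - exp(-2 theta t)) / (2 theta).
With theta = 9/5, sigma = 1, x_0 = 3:
  E[X_t] = 3 * exp(-9/5 t) = 3*exp(-9*t/5)
  Var(X_t) = (1)^2 * (1 - exp(-2*9/5 t)) / (2 * 9/5) = 5/18 - 5*exp(-18*t/5)/18.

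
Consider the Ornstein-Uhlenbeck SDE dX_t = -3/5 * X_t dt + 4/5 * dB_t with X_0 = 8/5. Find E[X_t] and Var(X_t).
E[X_t] = 8*exp(-3*t/5)/5; Var(X_t) = 8/15 - 8*exp(-6*t/5)/15

The OU SDE dX = -theta X dt + sigma dB admits the integrating factor exp(theta t): d(exp(theta t) X_t) = sigma exp(theta t) dB_t. Integrating from 0 to t:
  X_t = x_0 * exp(-theta t) + sigma * int_0^t exp(-theta (t-s)) dB_s.
The Itô integral has mean 0 and (by the Itô isometry) variance sigma^2 * int_0^t exp(-2 theta (t - s)) ds = sigma^2 * (1 - exp(-2 theta t)) / (2 theta).
With theta = 3/5, sigma = 4/5, x_0 = 8/5:
  E[X_t] = 8/5 * exp(-3/5 t) = 8*exp(-3*t/5)/5
  Var(X_t) = (4/5)^2 * (1 - exp(-2*3/5 t)) / (2 * 3/5) = 8/15 - 8*exp(-6*t/5)/15.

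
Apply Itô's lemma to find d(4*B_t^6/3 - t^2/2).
d(4*B_t^6/3 - t^2/2) = (20*B_t^4 - t) dt + (8*B_t^5) dB_t

Itô's formula for f(t, x): d f(t, B_t) = (f_t + (1/2) f_xx) dt + f_x dB_t. Compute partials of f(t, x) = -t^2/2 + 4*x^6/3:
  f_t(t,x)  = -t
  f_x(t,x)  = 8*x^5
  f_xx(t,x) = 40*x^4
Assemble drift = f_t + (1/2) f_xx = -t + 20*x^4 and diffusion = f_x = 8*x^5. Substituting x = B_t:
  d(4*B_t^6/3 - t^2/2) = (20*B_t^4 - t) dt + (8*B_t^5) dB_t.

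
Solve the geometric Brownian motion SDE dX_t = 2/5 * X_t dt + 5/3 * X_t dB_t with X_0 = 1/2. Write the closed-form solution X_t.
X_t = 1/2 * exp((-89/90) * t + (5/3) * B_t)

For GBM dX = mu X dt + sigma X dB with X_0 = x_0, apply Itô to Y = log X: dY = (mu - sigma^2/2) dt + sigma dB, so Y_t = log(x_0) + (mu - sigma^2/2) t + sigma B_t and hence X_t = x_0 * exp((mu - sigma^2/2) t + sigma B_t).
With mu = 2/5, sigma = 5/3, x_0 = 1/2, this gives:
  X_t = 1/2 * exp((-89/90) * t + (5/3) * B_t).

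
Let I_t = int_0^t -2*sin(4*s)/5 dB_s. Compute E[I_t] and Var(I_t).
E[I_t] = 0; Var(I_t) = 2*t/25 - sin(4*t)*cos(4*t)/50

The Itô integral of a deterministic integrand f(s) has mean 0 because each increment f(s) * (B_{s+ds} - B_s) has mean 0. By the Itô isometry:
  Var( int_0^t f(s) dB_s ) = E[ (int_0^t f(s) dB_s)^2 ] = int_0^t f(s)^2 ds.
Here f(s) = -2*sin(4*s)/5, so f(s)^2 = 4*sin(4*s)^2/25. Integrate:
  int_0^t (4*sin(4*s)^2/25) ds = 2*t/25 - sin(4*t)*cos(4*t)/50.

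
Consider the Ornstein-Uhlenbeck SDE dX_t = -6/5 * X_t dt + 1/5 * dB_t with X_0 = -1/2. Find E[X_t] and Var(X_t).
E[X_t] = -exp(-6*t/5)/2; Var(X_t) = 1/60 - exp(-12*t/5)/60

The OU SDE dX = -theta X dt + sigma dB admits the integrating factor exp(theta t): d(exp(theta t) X_t) = sigma exp(theta t) dB_t. Integrating from 0 to t:
  X_t = x_0 * exp(-theta t) + sigma * int_0^t exp(-theta (t-s)) dB_s.
The Itô integral has mean 0 and (by the Itô isometry) variance sigma^2 * int_0^t exp(-2 theta (t - s)) ds = sigma^2 * (1 - exp(-2 theta t)) / (2 theta).
With theta = 6/5, sigma = 1/5, x_0 = -1/2:
  E[X_t] = -1/2 * exp(-6/5 t) = -exp(-6*t/5)/2
  Var(X_t) = (1/5)^2 * (1 - exp(-2*6/5 t)) / (2 * 6/5) = 1/60 - exp(-12*t/5)/60.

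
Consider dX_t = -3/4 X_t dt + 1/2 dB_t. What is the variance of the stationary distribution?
lim Var(X_t) = 1/6

The OU SDE dX = -theta X dt + sigma dB admits the integrating factor exp(theta t): d(exp(theta t) X_t) = sigma exp(theta t) dB_t. Integrating from 0 to t gives X_t = x_0 * exp(-theta t) + sigma * int_0^t exp(-theta (t-s)) dB_s for any initial x_0. The Itô integral has variance (by the Itô isometry) sigma^2 * int_0^t exp(-2 theta (t - s)) ds = sigma^2 * (1 - exp(-2 theta t)) / (2 theta), independent of x_0.
With theta = 3/4, sigma = 1/2:
  Var(X_t) = (1/2)^2 * (1 - exp(-2*3/4 t)) / (2 * 3/4) = 1/6 - exp(-3*t/2)/6.
As t -> infinity, exp(-2*3/4 t) -> 0, so the stationary variance is sigma^2 / (2 theta) = 1/6.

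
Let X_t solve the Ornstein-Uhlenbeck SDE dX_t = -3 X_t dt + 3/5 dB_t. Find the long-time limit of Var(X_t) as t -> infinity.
lim Var(X_t) = 3/50

The OU SDE dX = -theta X dt + sigma dB admits the integrating factor exp(theta t): d(exp(theta t) X_t) = sigma exp(theta t) dB_t. Integrating from 0 to t gives X_t = x_0 * exp(-theta t) + sigma * int_0^t exp(-theta (t-s)) dB_s for any initial x_0. The Itô integral has variance (by the Itô isometry) sigma^2 * int_0^t exp(-2 theta (t - s)) ds = sigma^2 * (1 - exp(-2 theta t)) / (2 theta), independent of x_0.
With theta = 3, sigma = 3/5:
  Var(X_t) = (3/5)^2 * (1 - exp(-2*3 t)) / (2 * 3) = 3/50 - 3*exp(-6*t)/50.
As t -> infinity, exp(-2*3 t) -> 0, so the stationary variance is sigma^2 / (2 theta) = 3/50.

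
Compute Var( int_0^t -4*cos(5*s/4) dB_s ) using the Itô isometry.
Var = 8*t + 16*sin(5*t/2)/5

The Itô integral of a deterministic integrand f(s) has mean 0 because each increment f(s) * (B_{s+ds} - B_s) has mean 0. By the Itô isometry:
  Var( int_0^t f(s) dB_s ) = E[ (int_0^t f(s) dB_s)^2 ] = int_0^t f(s)^2 ds.
Here f(s) = -4*cos(5*s/4), so f(s)^2 = 16*cos(5*s/4)^2. Integrate:
  int_0^t (16*cos(5*s/4)^2) ds = 8*t + 16*sin(5*t/2)/5.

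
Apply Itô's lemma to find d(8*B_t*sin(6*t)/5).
d(8*B_t*sin(6*t)/5) = (48*B_t*cos(6*t)/5) dt + (8*sin(6*t)/5) dB_t

Itô's formula for f(t, x): d f(t, B_t) = (f_t + (1/2) f_xx) dt + f_x dB_t. Compute partials of f(t, x) = 8*x*sin(6*t)/5:
  f_t(t,x)  = 48*x*cos(6*t)/5
  f_x(t,x)  = 8*sin(6*t)/5
  f_xx(t,x) = 0
Assemble drift = f_t + (1/2) f_xx = 48*x*cos(6*t)/5 and diffusion = f_x = 8*sin(6*t)/5. Substituting x = B_t:
  d(8*B_t*sin(6*t)/5) = (48*B_t*cos(6*t)/5) dt + (8*sin(6*t)/5) dB_t.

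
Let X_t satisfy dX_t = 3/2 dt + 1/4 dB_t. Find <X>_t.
<X>_t = t/16

For an Itô process dX_t = a(t) dt + b(t) dB_t, the quadratic variation is <X>_t = int_0^t b(s)^2 ds (the drift term does not contribute). Here b(s) = 1/4, so
  b(s)^2 = 1/16.
Integrating from 0 to t:
  <X>_t = int_0^t (1/16) ds = t/16.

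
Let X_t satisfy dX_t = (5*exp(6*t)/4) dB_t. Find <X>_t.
<X>_t = 25*exp(12*t)/192 - 25/192

For an Itô process dX_t = a(t) dt + b(t) dB_t, the quadratic variation is <X>_t = int_0^t b(s)^2 ds (the drift term does not contribute). Here b(s) = 5*exp(6*s)/4, so
  b(s)^2 = 25*exp(12*s)/16.
Integrating from 0 to t:
  <X>_t = int_0^t (25*exp(12*s)/16) ds = 25*exp(12*t)/192 - 25/192.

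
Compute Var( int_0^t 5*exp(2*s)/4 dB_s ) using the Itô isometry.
Var = 25*exp(4*t)/64 - 25/64

The Itô integral of a deterministic integrand f(s) has mean 0 because each increment f(s) * (B_{s+ds} - B_s) has mean 0. By the Itô isometry:
  Var( int_0^t f(s) dB_s ) = E[ (int_0^t f(s) dB_s)^2 ] = int_0^t f(s)^2 ds.
Here f(s) = 5*exp(2*s)/4, so f(s)^2 = 25*exp(4*s)/16. Integrate:
  int_0^t (25*exp(4*s)/16) ds = 25*exp(4*t)/64 - 25/64.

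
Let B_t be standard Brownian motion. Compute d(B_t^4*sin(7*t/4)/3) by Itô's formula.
d(B_t^4*sin(7*t/4)/3) = (B_t^2*(7*B_t^2*cos(7*t/4) + 24*sin(7*t/4))/12) dt + (4*B_t^3*sin(7*t/4)/3) dB_t

Itô's formula for f(t, x): d f(t, B_t) = (f_t + (1/2) f_xx) dt + f_x dB_t. Compute partials of f(t, x) = x^4*sin(7*t/4)/3:
  f_t(t,x)  = 7*x^4*cos(7*t/4)/12
  f_x(t,x)  = 4*x^3*sin(7*t/4)/3
  f_xx(t,x) = 4*x^2*sin(7*t/4)
Assemble drift = f_t + (1/2) f_xx = x^2*(7*x^2*cos(7*t/4) + 24*sin(7*t/4))/12 and diffusion = f_x = 4*x^3*sin(7*t/4)/3. Substituting x = B_t:
  d(B_t^4*sin(7*t/4)/3) = (B_t^2*(7*B_t^2*cos(7*t/4) + 24*sin(7*t/4))/12) dt + (4*B_t^3*sin(7*t/4)/3) dB_t.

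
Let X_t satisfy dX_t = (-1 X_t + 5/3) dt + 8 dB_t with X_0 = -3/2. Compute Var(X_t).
Var(X_t) = 32 - 32*exp(-2*t)

The variance V(t) = Var(X_t) satisfies V'(t) = 2 a V(t) + c^2 with V(0) = 0 (drift coefficient is linear in X, diffusion is constant). With a = -1, c = 8, the solution is
  V(t) = (c^2 / (2 a)) * (exp(2 a t) - 1)
       = (8^2 / (2*(-1))) * (exp((-2) t) - 1)
       = 32 - 32*exp(-2*t).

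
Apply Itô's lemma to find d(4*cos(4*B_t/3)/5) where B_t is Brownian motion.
d(4*cos(4*B_t/3)/5) = (-32*cos(4*B_t/3)/45) dt + (-16*sin(4*B_t/3)/15) dB_t

Itô's formula for f(B_t) gives d f(B_t) = f'(B_t) dB_t + (1/2) f''(B_t) dt. Compute derivatives of f(x) = 4*cos(4*x/3)/5:
  f'(x)  = -16*sin(4*x/3)/15
  f''(x) = -64*cos(4*x/3)/45
Substitute x = B_t and multiply the f'' term by 1/2:
  drift     = (1/2) * (-64*cos(4*x/3)/45) evaluated at B_t = -32*cos(4*B_t/3)/45
  diffusion = (-16*sin(4*x/3)/15) evaluated at B_t = -16*sin(4*B_t/3)/15
Therefore d(4*cos(4*B_t/3)/5) = (-32*cos(4*B_t/3)/45) dt + (-16*sin(4*B_t/3)/15) dB_t.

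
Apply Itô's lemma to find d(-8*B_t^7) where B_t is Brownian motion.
d(-8*B_t^7) = (-168*B_t^5) dt + (-56*B_t^6) dB_t

Itô's formula for f(B_t) gives d f(B_t) = f'(B_t) dB_t + (1/2) f''(B_t) dt. Compute derivatives of f(x) = -8*x^7:
  f'(x)  = -56*x^6
  f''(x) = -336*x^5
Substitute x = B_t and multiply the f'' term by 1/2:
  drift     = (1/2) * (-336*x^5) evaluated at B_t = -168*B_t^5
  diffusion = (-56*x^6) evaluated at B_t = -56*B_t^6
Therefore d(-8*B_t^7) = (-168*B_t^5) dt + (-56*B_t^6) dB_t.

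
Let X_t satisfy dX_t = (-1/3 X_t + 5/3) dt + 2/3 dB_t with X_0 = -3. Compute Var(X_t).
Var(X_t) = 2/3 - 2*exp(-2*t/3)/3

The variance V(t) = Var(X_t) satisfies V'(t) = 2 a V(t) + c^2 with V(0) = 0 (drift coefficient is linear in X, diffusion is constant). With a = -1/3, c = 2/3, the solution is
  V(t) = (c^2 / (2 a)) * (exp(2 a t) - 1)
       = ((2/3)^2 / (2*(-1/3))) * (exp((-2/3) t) - 1)
       = 2/3 - 2*exp(-2*t/3)/3.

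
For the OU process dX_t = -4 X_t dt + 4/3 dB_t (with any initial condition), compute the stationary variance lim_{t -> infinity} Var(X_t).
lim Var(X_t) = 2/9

The OU SDE dX = -theta X dt + sigma dB admits the integrating factor exp(theta t): d(exp(theta t) X_t) = sigma exp(theta t) dB_t. Integrating from 0 to t gives X_t = x_0 * exp(-theta t) + sigma * int_0^t exp(-theta (t-s)) dB_s for any initial x_0. The Itô integral has variance (by the Itô isometry) sigma^2 * int_0^t exp(-2 theta (t - s)) ds = sigma^2 * (1 - exp(-2 theta t)) / (2 theta), independent of x_0.
With theta = 4, sigma = 4/3:
  Var(X_t) = (4/3)^2 * (1 - exp(-2*4 t)) / (2 * 4) = 2/9 - 2*exp(-8*t)/9.
As t -> infinity, exp(-2*4 t) -> 0, so the stationary variance is sigma^2 / (2 theta) = 2/9.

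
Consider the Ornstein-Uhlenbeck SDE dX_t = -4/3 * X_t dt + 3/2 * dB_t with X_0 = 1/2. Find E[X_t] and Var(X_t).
E[X_t] = exp(-4*t/3)/2; Var(X_t) = 27/32 - 27*exp(-8*t/3)/32

The OU SDE dX = -theta X dt + sigma dB admits the integrating factor exp(theta t): d(exp(theta t) X_t) = sigma exp(theta t) dB_t. Integrating from 0 to t:
  X_t = x_0 * exp(-theta t) + sigma * int_0^t exp(-theta (t-s)) dB_s.
The Itô integral has mean 0 and (by the Itô isometry) variance sigma^2 * int_0^t exp(-2 theta (t - s)) ds = sigma^2 * (1 - exp(-2 theta t)) / (2 theta).
With theta = 4/3, sigma = 3/2, x_0 = 1/2:
  E[X_t] = 1/2 * exp(-4/3 t) = exp(-4*t/3)/2
  Var(X_t) = (3/2)^2 * (1 - exp(-2*4/3 t)) / (2 * 4/3) = 27/32 - 27*exp(-8*t/3)/32.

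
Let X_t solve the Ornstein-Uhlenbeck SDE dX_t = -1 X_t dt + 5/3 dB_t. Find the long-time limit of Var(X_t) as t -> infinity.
lim Var(X_t) = 25/18

The OU SDE dX = -theta X dt + sigma dB admits the integrating factor exp(theta t): d(exp(theta t) X_t) = sigma exp(theta t) dB_t. Integrating from 0 to t gives X_t = x_0 * exp(-theta t) + sigma * int_0^t exp(-theta (t-s)) dB_s for any initial x_0. The Itô integral has variance (by the Itô isometry) sigma^2 * int_0^t exp(-2 theta (t - s)) ds = sigma^2 * (1 - exp(-2 theta t)) / (2 theta), independent of x_0.
With theta = 1, sigma = 5/3:
  Var(X_t) = (5/3)^2 * (1 - exp(-2*1 t)) / (2 * 1) = 25/18 - 25*exp(-2*t)/18.
As t -> infinity, exp(-2*1 t) -> 0, so the stationary variance is sigma^2 / (2 theta) = 25/18.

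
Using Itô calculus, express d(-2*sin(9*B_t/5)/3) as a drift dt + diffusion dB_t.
d(-2*sin(9*B_t/5)/3) = (27*sin(9*B_t/5)/25) dt + (-6*cos(9*B_t/5)/5) dB_t

Itô's formula for f(B_t) gives d f(B_t) = f'(B_t) dB_t + (1/2) f''(B_t) dt. Compute derivatives of f(x) = -2*sin(9*x/5)/3:
  f'(x)  = -6*cos(9*x/5)/5
  f''(x) = 54*sin(9*x/5)/25
Substitute x = B_t and multiply the f'' term by 1/2:
  drift     = (1/2) * (54*sin(9*x/5)/25) evaluated at B_t = 27*sin(9*B_t/5)/25
  diffusion = (-6*cos(9*x/5)/5) evaluated at B_t = -6*cos(9*B_t/5)/5
Therefore d(-2*sin(9*B_t/5)/3) = (27*sin(9*B_t/5)/25) dt + (-6*cos(9*B_t/5)/5) dB_t.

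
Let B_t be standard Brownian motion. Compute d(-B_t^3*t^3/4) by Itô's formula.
d(-B_t^3*t^3/4) = (3*B_t*t^2*(-B_t^2 - t)/4) dt + (-3*B_t^2*t^3/4) dB_t

Itô's formula for f(t, x): d f(t, B_t) = (f_t + (1/2) f_xx) dt + f_x dB_t. Compute partials of f(t, x) = -t^3*x^3/4:
  f_t(t,x)  = -3*t^2*x^3/4
  f_x(t,x)  = -3*t^3*x^2/4
  f_xx(t,x) = -3*t^3*x/2
Assemble drift = f_t + (1/2) f_xx = 3*t^2*x*(-t - x^2)/4 and diffusion = f_x = -3*t^3*x^2/4. Substituting x = B_t:
  d(-B_t^3*t^3/4) = (3*B_t*t^2*(-B_t^2 - t)/4) dt + (-3*B_t^2*t^3/4) dB_t.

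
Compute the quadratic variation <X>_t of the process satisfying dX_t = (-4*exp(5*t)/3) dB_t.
<X>_t = 8*exp(10*t)/45 - 8/45

For an Itô process dX_t = a(t) dt + b(t) dB_t, the quadratic variation is <X>_t = int_0^t b(s)^2 ds (the drift term does not contribute). Here b(s) = -4*exp(5*s)/3, so
  b(s)^2 = 16*exp(10*s)/9.
Integrating from 0 to t:
  <X>_t = int_0^t (16*exp(10*s)/9) ds = 8*exp(10*t)/45 - 8/45.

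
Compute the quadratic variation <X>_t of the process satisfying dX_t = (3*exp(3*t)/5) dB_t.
<X>_t = 3*exp(6*t)/50 - 3/50

For an Itô process dX_t = a(t) dt + b(t) dB_t, the quadratic variation is <X>_t = int_0^t b(s)^2 ds (the drift term does not contribute). Here b(s) = 3*exp(3*s)/5, so
  b(s)^2 = 9*exp(6*s)/25.
Integrating from 0 to t:
  <X>_t = int_0^t (9*exp(6*s)/25) ds = 3*exp(6*t)/50 - 3/50.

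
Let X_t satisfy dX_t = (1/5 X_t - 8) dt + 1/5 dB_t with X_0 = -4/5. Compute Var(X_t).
Var(X_t) = exp(2*t/5)/10 - 1/10

The variance V(t) = Var(X_t) satisfies V'(t) = 2 a V(t) + c^2 with V(0) = 0 (drift coefficient is linear in X, diffusion is constant). With a = 1/5, c = 1/5, the solution is
  V(t) = (c^2 / (2 a)) * (exp(2 a t) - 1)
       = ((1/5)^2 / (2*(1/5))) * (exp((2/5) t) - 1)
       = exp(2*t/5)/10 - 1/10.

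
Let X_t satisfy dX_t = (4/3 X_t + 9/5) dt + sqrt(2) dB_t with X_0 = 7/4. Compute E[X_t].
E[X_t] = 31*exp(4*t/3)/10 - 27/20

Taking expectations and using E[dB_t] = 0, the mean m(t) = E[X_t] satisfies the ODE m'(t) = a m(t) + b with m(0) = x_0. With a = 4/3, b = 9/5, x_0 = 7/4, the solution is
  m(t) = x_0 * exp(a t) + (b/a) * (exp(a t) - 1)
       = (7/4) * exp((4/3) t) + ((9/5)/(4/3)) * (exp((4/3) t) - 1)
       = 31*exp(4*t/3)/10 - 27/20.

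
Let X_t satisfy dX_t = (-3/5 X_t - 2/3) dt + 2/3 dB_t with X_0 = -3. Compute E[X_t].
E[X_t] = -10/9 - 17*exp(-3*t/5)/9

Taking expectations and using E[dB_t] = 0, the mean m(t) = E[X_t] satisfies the ODE m'(t) = a m(t) + b with m(0) = x_0. With a = -3/5, b = -2/3, x_0 = -3, the solution is
  m(t) = x_0 * exp(a t) + (b/a) * (exp(a t) - 1)
       = (-3) * exp((-3/5) t) + ((-2/3)/(-3/5)) * (exp((-3/5) t) - 1)
       = -10/9 - 17*exp(-3*t/5)/9.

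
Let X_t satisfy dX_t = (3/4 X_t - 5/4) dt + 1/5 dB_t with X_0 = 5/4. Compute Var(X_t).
Var(X_t) = 2*exp(3*t/2)/75 - 2/75

The variance V(t) = Var(X_t) satisfies V'(t) = 2 a V(t) + c^2 with V(0) = 0 (drift coefficient is linear in X, diffusion is constant). With a = 3/4, c = 1/5, the solution is
  V(t) = (c^2 / (2 a)) * (exp(2 a t) - 1)
       = ((1/5)^2 / (2*(3/4))) * (exp((3/2) t) - 1)
       = 2*exp(3*t/2)/75 - 2/75.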